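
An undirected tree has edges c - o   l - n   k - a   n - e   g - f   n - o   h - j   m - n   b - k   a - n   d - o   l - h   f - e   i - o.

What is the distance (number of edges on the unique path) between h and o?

Walking from h: h–l–n–o. Length 3.

3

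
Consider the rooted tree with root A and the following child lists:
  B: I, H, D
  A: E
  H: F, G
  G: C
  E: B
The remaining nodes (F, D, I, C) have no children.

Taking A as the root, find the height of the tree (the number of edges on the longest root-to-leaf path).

C sits deepest: A – E – B – H – G – C — 5 edges from the root.

5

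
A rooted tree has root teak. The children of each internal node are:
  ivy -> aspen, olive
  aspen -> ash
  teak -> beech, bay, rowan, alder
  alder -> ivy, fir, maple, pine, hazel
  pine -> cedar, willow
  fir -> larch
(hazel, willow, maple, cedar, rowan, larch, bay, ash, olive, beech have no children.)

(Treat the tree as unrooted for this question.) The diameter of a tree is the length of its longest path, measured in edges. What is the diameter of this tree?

5

Starting from ash, a farthest node is willow at distance 5.
One longest path: ash-aspen-ivy-alder-pine-willow.
So the diameter is 5.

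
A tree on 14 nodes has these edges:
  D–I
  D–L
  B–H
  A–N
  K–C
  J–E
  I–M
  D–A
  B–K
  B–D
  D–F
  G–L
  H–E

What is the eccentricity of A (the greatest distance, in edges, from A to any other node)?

5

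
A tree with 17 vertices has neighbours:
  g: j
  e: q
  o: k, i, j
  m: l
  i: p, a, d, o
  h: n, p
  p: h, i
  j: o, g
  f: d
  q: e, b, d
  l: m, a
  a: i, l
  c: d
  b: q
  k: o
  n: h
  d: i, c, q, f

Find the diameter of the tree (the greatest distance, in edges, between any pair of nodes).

A longest path is m – l – a – i – d – q – b, with 6 edges.

6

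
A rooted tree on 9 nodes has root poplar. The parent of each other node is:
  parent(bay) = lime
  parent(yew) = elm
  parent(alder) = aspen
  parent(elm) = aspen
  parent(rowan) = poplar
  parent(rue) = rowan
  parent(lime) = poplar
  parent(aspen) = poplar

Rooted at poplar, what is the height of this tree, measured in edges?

3

yew sits deepest: poplar → aspen → elm → yew — 3 edges from the root.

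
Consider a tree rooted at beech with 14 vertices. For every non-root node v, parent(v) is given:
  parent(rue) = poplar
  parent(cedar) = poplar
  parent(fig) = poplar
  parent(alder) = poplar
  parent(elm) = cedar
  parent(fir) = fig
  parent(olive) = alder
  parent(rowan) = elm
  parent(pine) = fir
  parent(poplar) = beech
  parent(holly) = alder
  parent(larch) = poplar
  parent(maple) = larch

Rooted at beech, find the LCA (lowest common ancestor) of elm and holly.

poplar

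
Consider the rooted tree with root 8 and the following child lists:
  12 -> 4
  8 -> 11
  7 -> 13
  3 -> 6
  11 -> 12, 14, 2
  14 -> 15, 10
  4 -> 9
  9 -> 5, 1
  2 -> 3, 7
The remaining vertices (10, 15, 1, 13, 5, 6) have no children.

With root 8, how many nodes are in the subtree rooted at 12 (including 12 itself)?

The subtree rooted at 12 contains: 12, 4, 9, 1, 5 — 5 nodes.

5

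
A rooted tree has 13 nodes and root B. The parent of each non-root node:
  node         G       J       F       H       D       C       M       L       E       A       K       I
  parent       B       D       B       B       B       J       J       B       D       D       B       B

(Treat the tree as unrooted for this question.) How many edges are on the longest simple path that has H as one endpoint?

4

A farthest node from H is M (C also at distance 4).
The path H–B–D–J–M has 4 edges.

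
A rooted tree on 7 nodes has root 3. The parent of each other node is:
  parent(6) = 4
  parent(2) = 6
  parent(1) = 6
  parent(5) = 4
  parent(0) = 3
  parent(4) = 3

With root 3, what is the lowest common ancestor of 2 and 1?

2's ancestor chain is 2, 6, 4, 3 and 1's is 1, 6, 4, 3; they first meet at 6.

6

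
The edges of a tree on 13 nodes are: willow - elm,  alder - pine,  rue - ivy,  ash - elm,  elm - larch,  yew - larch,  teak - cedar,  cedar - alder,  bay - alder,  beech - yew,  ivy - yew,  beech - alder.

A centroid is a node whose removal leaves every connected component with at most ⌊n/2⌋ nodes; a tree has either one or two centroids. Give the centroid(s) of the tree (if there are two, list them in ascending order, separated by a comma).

If yew is removed the pieces have sizes 6, 4, 2, all ≤ ⌊13/2⌋ = 6.
No neighbour of yew does as well, so yew is the unique centroid.

yew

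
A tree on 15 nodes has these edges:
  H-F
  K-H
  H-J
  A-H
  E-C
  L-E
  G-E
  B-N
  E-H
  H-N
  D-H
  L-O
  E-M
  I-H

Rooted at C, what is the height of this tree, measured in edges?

4

The longest root-to-leaf path is C – E – H – N – B (4 edges).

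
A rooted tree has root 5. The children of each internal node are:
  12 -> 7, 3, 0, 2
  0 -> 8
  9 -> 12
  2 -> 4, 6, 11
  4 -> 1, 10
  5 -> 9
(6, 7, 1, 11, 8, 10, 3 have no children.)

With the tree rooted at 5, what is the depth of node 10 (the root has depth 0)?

5

Climbing from 10 to the root: 10 – 4 – 2 – 12 – 9 – 5. That's 5 steps.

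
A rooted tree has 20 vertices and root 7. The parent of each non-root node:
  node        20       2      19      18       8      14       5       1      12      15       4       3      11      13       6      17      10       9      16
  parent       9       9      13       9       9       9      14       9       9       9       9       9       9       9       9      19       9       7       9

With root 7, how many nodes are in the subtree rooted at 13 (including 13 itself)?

3

Descendants of 13 (including itself): 13, 19, 17. That's 3.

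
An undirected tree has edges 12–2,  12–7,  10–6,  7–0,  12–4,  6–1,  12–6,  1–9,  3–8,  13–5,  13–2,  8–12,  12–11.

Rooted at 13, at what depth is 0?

4

Path from 13 to 0: 13–2–12–7–0, which has 4 edges.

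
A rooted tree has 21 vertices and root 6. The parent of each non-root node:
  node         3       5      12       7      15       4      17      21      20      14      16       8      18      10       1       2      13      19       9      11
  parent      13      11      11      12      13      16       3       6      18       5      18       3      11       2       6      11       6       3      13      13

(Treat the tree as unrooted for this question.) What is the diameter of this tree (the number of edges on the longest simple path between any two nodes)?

6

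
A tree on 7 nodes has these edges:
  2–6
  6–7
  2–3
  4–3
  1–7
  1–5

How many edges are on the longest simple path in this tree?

6

A longest path is 5–1–7–6–2–3–4, with 6 edges.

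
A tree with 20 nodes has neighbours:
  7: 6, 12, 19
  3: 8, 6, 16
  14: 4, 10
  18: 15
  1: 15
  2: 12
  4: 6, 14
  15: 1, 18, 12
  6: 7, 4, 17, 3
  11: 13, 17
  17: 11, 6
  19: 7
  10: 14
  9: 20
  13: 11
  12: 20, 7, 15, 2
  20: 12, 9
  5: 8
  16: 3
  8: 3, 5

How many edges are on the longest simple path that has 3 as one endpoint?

5

A farthest node from 3 is 18 (1, 9 also at distance 5).
The path 3–6–7–12–15–18 has 5 edges.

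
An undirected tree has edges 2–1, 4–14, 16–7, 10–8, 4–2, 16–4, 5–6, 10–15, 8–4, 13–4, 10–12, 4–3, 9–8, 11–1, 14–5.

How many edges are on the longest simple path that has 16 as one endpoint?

The node farthest from 16 is 12 (11, 15, 6 also at distance 4), via 16 – 4 – 8 – 10 – 12 — 4 edges.

4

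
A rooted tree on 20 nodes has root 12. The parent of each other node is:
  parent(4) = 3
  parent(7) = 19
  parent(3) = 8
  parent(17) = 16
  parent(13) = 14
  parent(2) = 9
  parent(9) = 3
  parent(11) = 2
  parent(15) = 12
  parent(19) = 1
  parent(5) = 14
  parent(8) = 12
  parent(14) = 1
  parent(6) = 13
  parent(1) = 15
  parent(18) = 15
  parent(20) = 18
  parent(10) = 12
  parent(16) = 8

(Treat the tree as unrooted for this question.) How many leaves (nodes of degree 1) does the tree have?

8

The leaves are 4, 5, 6, 7, 10, 11, 17, 20.
That is 8 leaves.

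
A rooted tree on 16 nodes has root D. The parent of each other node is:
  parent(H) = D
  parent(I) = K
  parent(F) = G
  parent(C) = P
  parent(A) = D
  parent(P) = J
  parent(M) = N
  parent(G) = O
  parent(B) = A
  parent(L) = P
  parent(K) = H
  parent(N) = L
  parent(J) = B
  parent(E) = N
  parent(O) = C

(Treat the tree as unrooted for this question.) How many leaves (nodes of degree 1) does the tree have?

Exactly 4 nodes have a single neighbour: E, F, I, M.

4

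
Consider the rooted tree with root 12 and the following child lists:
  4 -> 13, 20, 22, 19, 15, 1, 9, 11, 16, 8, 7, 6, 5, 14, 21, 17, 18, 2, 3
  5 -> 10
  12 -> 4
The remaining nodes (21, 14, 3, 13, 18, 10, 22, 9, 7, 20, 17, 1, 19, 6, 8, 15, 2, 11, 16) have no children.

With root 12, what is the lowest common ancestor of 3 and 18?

4

Path 3→root: 3 4 12; path 18→root: 18 4 12.
First common node: 4.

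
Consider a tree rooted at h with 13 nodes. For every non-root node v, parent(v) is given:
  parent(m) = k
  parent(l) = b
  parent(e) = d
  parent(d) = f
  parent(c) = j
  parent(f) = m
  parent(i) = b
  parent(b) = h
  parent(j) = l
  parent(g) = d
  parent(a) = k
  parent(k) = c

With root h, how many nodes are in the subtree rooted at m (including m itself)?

Descendants of m (including itself): m, f, d, e, g. That's 5.

5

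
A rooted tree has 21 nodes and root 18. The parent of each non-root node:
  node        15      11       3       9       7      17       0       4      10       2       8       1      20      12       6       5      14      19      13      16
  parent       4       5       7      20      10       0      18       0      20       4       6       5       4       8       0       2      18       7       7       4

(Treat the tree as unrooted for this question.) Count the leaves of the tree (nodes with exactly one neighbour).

11

The leaves are 1, 3, 9, 11, 12, 13, 14, 15, 16, 17, 19.
That is 11 leaves.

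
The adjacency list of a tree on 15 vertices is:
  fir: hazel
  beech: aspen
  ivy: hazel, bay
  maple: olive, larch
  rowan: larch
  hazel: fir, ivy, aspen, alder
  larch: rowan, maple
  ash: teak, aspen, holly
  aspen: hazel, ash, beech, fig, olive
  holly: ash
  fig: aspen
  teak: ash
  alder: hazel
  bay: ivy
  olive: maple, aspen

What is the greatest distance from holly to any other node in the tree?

6

A farthest node from holly is rowan.
The path holly–ash–aspen–olive–maple–larch–rowan has 6 edges.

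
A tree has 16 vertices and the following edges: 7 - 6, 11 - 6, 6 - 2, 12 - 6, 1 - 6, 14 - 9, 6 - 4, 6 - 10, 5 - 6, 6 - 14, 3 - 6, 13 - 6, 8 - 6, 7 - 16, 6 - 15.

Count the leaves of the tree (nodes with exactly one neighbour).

13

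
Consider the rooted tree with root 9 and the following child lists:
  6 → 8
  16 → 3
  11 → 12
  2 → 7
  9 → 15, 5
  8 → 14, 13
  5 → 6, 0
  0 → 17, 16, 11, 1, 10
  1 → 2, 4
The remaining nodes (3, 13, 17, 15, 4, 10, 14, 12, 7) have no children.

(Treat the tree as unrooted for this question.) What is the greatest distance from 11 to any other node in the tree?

Distances from 11 peak at 5, attained at 13 (14 also at distance 5).
11-0-5-6-8-13

5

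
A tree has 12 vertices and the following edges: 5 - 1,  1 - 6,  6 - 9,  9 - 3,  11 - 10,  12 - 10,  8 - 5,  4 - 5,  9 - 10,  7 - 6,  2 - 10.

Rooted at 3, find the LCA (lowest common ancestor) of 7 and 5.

6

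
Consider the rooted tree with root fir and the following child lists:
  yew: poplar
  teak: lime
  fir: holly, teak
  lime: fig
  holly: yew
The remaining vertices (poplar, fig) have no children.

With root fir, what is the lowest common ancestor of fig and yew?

fir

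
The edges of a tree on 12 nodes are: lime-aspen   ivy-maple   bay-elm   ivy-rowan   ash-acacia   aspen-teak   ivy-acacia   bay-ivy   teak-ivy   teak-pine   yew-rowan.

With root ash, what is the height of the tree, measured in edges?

5

A deepest node is lime, reached by ash → acacia → ivy → teak → aspen → lime.
That path has 5 edges, so the height is 5.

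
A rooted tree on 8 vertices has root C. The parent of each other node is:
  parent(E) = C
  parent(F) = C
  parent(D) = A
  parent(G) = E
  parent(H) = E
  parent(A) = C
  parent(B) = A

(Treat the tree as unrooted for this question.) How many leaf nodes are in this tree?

5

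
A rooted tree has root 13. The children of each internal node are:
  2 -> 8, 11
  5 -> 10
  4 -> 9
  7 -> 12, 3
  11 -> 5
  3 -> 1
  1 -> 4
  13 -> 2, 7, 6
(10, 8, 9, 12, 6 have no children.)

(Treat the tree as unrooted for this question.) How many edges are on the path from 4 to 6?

The path is 4 - 1 - 3 - 7 - 13 - 6, which has 5 edges.

5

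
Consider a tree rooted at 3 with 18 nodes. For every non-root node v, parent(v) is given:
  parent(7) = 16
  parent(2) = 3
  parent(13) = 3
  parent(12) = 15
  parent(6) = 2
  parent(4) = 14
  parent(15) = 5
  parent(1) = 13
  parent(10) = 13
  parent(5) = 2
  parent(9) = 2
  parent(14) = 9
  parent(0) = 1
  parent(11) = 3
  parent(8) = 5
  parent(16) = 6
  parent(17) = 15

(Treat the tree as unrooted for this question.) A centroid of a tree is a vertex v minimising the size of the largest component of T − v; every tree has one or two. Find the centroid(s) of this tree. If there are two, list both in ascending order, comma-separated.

Removing 2 splits the tree into components of sizes 6, 5, 3, 3; the largest is 6 ≤ ⌊18/2⌋ = 9.
Every other node leaves some component of size > 9, so the centroid is unique.

2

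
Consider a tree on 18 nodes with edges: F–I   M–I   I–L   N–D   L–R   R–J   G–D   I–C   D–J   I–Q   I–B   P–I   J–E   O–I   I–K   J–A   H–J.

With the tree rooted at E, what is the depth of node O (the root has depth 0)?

Climbing from O to the root: O → I → L → R → J → E. That's 5 steps.

5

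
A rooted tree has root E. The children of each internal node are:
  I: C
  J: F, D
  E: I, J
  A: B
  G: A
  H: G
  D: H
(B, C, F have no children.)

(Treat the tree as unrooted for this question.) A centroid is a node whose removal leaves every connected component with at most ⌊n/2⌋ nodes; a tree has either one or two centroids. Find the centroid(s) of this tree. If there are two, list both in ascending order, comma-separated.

D, J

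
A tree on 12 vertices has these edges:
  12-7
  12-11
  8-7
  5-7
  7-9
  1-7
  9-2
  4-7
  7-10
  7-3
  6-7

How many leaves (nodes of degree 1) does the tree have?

9

Exactly 9 nodes have a single neighbour: 1, 2, 3, 4, 5, 6, 8, 10, 11.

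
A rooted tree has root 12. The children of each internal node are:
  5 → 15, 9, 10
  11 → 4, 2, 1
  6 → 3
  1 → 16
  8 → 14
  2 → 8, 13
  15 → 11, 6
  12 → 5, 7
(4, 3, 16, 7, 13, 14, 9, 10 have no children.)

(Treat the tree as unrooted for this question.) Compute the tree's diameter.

7

Starting from 7, a farthest node is 14 at distance 7.
One longest path: 7–12–5–15–11–2–8–14.
So the diameter is 7.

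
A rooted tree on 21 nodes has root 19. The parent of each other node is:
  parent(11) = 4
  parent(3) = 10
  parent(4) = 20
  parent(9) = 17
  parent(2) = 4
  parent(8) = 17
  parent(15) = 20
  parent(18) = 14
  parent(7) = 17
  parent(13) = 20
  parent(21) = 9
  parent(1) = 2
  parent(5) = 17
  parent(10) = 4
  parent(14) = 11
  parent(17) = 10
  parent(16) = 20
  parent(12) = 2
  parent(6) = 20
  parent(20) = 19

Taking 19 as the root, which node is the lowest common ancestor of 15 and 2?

20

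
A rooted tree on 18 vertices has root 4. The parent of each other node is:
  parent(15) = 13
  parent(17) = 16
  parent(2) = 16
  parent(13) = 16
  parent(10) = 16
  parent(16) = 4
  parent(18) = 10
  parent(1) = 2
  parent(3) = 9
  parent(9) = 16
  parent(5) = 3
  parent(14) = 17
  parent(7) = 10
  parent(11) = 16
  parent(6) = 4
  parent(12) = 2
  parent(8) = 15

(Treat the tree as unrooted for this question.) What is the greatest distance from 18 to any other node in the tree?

A farthest node from 18 is 8 (5 also at distance 5).
The path 18 – 10 – 16 – 13 – 15 – 8 has 5 edges.

5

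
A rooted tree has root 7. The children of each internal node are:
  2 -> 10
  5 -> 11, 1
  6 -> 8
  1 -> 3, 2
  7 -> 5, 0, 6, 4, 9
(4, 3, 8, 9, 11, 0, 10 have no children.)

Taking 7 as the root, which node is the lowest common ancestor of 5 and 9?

7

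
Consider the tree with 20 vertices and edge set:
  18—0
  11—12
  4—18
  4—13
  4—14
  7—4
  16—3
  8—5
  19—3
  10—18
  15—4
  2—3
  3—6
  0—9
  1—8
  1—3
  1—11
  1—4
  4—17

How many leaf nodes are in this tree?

13

Exactly 13 nodes have a single neighbour: 2, 5, 6, 7, 9, 10, 12, 13, 14, 15, 16, 17, 19.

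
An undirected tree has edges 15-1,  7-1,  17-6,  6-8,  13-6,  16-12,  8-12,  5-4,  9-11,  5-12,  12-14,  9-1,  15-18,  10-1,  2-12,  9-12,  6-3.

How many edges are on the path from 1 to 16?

3

Walking from 1: 1 – 9 – 12 – 16. Length 3.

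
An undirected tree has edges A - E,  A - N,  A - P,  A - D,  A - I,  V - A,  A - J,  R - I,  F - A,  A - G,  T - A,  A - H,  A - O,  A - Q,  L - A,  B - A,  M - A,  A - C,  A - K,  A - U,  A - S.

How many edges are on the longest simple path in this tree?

3

A longest path is R–I–A–D, with 3 edges.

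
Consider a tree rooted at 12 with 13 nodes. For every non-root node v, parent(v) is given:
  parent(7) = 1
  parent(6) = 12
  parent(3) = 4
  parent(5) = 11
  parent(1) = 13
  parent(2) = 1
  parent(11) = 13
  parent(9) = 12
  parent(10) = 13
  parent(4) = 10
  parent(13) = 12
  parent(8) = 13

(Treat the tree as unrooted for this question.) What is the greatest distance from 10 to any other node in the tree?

Distances from 10 peak at 3, attained at 7 (9, 2, 6, 5 also at distance 3).
10 – 13 – 1 – 7

3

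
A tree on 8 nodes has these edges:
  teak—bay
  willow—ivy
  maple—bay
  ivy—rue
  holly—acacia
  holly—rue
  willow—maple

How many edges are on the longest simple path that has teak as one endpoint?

7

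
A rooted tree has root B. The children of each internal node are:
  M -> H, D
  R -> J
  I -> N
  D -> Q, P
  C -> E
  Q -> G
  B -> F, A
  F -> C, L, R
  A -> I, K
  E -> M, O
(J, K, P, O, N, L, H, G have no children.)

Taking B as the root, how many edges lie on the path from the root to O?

4

Path from B to O: B – F – C – E – O, which has 4 edges.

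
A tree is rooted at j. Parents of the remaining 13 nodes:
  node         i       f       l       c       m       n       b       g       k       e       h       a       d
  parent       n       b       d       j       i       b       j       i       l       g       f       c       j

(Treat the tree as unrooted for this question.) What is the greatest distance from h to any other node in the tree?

A farthest node from h is e (k also at distance 6).
The path h – f – b – n – i – g – e has 6 edges.

6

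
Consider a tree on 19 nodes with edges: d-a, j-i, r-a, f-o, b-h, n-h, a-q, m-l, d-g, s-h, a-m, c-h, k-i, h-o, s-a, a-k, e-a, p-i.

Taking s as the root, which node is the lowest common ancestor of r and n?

r's ancestor chain is r, a, s and n's is n, h, s; they first meet at s.

s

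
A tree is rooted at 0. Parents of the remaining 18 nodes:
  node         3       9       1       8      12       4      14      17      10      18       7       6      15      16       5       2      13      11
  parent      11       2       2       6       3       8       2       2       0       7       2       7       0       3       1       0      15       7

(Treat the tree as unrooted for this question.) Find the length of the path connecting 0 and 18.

The path is 0–2–7–18, which has 3 edges.

3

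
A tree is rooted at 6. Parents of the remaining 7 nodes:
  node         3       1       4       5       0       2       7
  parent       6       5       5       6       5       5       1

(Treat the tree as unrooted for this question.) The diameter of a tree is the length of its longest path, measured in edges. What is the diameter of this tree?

4

BFS from 7 reaches 3 last, at distance 4; BFS from 3 confirms no node is farther.
Path: 7–1–5–6–3.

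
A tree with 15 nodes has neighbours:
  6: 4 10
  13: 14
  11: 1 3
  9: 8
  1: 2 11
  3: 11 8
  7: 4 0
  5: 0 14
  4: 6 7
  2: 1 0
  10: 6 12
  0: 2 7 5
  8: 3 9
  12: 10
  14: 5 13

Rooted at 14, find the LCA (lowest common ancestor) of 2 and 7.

0

Path 2→root: 2 0 5 14; path 7→root: 7 0 5 14.
First common node: 0.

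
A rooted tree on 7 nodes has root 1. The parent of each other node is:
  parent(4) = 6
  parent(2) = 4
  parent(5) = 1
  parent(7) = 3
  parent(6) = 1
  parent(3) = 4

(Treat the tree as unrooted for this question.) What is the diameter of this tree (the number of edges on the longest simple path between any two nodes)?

5

Starting from 5, a farthest node is 7 at distance 5.
One longest path: 5–1–6–4–3–7.
So the diameter is 5.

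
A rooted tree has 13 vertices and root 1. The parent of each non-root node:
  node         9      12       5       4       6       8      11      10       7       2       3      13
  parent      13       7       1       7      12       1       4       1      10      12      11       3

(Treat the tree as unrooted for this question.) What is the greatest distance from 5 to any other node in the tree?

8

The node farthest from 5 is 9, via 5–1–10–7–4–11–3–13–9 — 8 edges.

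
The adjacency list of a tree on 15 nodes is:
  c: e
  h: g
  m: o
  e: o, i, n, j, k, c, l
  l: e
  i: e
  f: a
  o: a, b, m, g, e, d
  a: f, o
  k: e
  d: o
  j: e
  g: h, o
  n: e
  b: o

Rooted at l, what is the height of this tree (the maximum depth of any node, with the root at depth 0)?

4

A deepest node is h, reached by l – e – o – g – h.
That path has 4 edges, so the height is 4.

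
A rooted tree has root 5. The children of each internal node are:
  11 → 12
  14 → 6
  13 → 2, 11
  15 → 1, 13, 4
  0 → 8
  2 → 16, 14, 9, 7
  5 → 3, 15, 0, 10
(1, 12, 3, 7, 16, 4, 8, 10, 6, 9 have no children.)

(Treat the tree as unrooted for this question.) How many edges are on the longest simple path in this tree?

Starting from 6, a farthest node is 8 at distance 7.
One longest path: 6 - 14 - 2 - 13 - 15 - 5 - 0 - 8.
So the diameter is 7.

7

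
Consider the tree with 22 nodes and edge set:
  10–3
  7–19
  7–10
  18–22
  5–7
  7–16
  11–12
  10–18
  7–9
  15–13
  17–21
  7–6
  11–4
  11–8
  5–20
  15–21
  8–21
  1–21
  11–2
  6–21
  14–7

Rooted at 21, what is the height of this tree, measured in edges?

5

The longest root-to-leaf path is 21-6-7-10-18-22 (5 edges).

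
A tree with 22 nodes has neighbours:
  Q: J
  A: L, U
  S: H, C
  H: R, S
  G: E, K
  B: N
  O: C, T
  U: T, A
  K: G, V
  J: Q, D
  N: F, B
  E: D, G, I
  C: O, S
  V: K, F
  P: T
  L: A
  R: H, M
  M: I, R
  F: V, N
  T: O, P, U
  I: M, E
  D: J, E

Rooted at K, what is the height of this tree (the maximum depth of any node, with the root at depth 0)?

L sits deepest: K – G – E – I – M – R – H – S – C – O – T – U – A – L — 13 edges from the root.

13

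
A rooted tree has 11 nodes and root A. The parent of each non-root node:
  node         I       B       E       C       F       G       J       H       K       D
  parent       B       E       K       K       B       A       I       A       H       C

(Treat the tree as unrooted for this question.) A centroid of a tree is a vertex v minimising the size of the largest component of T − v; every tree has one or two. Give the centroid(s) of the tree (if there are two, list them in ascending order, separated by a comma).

K

If K is removed the pieces have sizes 5, 3, 2, all ≤ ⌊11/2⌋ = 5.
No neighbour of K does as well, so K is the unique centroid.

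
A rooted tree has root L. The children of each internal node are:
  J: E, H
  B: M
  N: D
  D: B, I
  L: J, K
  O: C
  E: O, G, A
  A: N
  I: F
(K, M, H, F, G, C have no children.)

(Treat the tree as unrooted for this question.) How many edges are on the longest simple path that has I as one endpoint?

7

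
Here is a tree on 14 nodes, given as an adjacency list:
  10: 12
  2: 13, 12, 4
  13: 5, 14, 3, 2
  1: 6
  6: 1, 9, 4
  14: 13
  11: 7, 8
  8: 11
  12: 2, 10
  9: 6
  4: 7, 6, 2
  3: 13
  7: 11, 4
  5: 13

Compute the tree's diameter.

6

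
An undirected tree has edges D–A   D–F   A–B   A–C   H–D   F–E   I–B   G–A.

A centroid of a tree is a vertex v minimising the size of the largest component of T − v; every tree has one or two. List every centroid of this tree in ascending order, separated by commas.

A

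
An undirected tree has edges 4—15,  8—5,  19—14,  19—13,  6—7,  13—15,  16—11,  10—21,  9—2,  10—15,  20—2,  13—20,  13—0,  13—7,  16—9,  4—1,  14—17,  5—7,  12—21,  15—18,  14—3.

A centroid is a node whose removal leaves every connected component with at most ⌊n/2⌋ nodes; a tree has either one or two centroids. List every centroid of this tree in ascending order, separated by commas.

13

If 13 is removed the pieces have sizes 7, 5, 4, 4, 1, all ≤ ⌊22/2⌋ = 11.
Every other node leaves some component of size > 11, so the centroid is unique.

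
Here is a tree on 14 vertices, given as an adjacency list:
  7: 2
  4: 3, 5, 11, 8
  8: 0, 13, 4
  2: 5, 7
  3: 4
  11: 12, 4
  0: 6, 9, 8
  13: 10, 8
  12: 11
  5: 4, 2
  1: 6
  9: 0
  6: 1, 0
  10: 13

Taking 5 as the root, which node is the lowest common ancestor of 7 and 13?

7's ancestor chain is 7, 2, 5 and 13's is 13, 8, 4, 5; they first meet at 5.

5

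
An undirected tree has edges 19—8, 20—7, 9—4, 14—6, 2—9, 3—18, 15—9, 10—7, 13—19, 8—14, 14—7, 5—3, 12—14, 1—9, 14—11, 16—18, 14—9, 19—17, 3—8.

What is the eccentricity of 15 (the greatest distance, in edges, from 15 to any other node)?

Distances from 15 peak at 6, attained at 16.
15 – 9 – 14 – 8 – 3 – 18 – 16

6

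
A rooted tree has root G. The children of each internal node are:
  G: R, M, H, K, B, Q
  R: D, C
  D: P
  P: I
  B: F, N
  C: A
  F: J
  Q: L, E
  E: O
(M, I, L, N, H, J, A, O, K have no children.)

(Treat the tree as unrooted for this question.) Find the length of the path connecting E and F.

4

E - Q - G - B - F: 4 edges.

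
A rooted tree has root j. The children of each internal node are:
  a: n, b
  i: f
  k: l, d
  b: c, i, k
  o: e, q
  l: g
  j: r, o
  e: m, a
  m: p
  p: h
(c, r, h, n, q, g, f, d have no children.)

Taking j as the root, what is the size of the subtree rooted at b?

8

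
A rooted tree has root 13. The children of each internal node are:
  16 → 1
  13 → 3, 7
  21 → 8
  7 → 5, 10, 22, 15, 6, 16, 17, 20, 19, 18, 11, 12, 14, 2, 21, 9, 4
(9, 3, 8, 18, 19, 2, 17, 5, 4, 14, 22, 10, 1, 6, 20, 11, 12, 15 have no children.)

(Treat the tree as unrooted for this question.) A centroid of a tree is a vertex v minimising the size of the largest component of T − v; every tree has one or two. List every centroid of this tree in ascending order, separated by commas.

7

If 7 is removed the pieces have sizes 2, 2, 2, 1, 1, 1, 1, 1, 1, 1, 1, 1, 1, 1, 1, 1, 1, 1, all ≤ ⌊22/2⌋ = 11.
No neighbour of 7 does as well, so 7 is the unique centroid.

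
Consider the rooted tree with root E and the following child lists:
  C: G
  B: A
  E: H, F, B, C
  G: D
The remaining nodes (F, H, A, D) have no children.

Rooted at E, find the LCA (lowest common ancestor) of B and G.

E

Path B→root: B E; path G→root: G C E.
First common node: E.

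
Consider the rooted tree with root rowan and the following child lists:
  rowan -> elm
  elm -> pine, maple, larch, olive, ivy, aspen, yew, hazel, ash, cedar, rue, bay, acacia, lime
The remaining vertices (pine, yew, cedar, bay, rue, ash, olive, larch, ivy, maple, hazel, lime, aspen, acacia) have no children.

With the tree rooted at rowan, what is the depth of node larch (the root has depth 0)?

2

rowan–elm–larch — 2 edges.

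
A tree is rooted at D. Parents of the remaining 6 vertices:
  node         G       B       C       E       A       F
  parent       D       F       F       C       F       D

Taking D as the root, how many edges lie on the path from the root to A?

2

Climbing from A to the root: A → F → D. That's 2 steps.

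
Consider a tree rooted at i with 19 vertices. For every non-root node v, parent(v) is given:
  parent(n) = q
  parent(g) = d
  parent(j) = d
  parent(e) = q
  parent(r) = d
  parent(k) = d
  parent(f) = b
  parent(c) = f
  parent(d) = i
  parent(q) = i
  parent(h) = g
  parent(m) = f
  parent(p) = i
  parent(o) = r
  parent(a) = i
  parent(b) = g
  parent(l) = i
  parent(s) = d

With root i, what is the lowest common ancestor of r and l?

Ancestors of r (toward the root): r, d, i.
Ancestors of l: l, i.
The deepest node appearing in both lists is i.

i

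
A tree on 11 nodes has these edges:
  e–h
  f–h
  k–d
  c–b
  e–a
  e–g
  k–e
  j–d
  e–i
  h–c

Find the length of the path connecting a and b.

4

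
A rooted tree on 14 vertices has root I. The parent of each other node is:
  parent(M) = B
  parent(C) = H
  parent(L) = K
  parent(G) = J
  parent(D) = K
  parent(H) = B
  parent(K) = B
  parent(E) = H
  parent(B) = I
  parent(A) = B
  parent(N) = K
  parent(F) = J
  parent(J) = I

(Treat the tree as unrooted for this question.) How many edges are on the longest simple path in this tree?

5

A longest path is G - J - I - B - K - N, with 5 edges.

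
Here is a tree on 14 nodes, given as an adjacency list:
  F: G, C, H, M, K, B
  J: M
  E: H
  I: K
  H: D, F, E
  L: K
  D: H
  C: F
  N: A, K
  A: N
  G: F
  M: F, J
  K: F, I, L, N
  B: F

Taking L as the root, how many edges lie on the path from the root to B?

3

Climbing from B to the root: B–F–K–L. That's 3 steps.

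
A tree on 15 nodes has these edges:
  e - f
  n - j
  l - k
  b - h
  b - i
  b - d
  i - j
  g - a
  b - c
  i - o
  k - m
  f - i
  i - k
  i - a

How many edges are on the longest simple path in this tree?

Starting from h, a farthest node is n at distance 4.
One longest path: h – b – i – j – n.
So the diameter is 4.

4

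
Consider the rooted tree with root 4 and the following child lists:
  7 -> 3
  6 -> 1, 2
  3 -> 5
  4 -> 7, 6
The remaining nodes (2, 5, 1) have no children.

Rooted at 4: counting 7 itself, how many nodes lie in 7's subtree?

Descendants of 7 (including itself): 7, 3, 5. That's 3.

3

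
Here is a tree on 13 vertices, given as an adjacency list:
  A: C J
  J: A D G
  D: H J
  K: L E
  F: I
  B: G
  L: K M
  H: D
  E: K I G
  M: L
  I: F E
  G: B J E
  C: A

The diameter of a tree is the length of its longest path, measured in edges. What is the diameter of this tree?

7

BFS from C reaches M last, at distance 7; BFS from M confirms no node is farther.
Path: C – A – J – G – E – K – L – M.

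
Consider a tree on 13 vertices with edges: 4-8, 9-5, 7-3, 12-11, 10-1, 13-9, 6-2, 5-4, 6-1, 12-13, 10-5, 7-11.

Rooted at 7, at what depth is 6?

Path from 7 to 6: 7 → 11 → 12 → 13 → 9 → 5 → 10 → 1 → 6, which has 8 edges.

8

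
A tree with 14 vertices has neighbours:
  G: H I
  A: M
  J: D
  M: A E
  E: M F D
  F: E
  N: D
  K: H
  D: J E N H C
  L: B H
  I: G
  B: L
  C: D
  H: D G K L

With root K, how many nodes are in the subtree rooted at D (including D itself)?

8

Descendants of D (including itself): D, E, J, N, C, M, F, A. That's 8.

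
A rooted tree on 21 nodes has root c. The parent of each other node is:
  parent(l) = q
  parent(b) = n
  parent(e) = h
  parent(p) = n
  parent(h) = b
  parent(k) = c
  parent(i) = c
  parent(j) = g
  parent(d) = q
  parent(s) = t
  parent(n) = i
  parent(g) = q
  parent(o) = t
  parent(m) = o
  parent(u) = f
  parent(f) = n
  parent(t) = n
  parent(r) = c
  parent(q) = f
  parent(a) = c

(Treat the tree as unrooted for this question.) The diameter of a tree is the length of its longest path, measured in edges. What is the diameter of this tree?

7

A longest path is j - g - q - f - n - i - c - a, with 7 edges.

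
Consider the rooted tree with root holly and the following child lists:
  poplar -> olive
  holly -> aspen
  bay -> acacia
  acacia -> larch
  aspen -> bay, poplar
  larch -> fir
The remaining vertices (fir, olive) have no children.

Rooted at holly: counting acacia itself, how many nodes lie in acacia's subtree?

Descendants of acacia (including itself): acacia, larch, fir. That's 3.

3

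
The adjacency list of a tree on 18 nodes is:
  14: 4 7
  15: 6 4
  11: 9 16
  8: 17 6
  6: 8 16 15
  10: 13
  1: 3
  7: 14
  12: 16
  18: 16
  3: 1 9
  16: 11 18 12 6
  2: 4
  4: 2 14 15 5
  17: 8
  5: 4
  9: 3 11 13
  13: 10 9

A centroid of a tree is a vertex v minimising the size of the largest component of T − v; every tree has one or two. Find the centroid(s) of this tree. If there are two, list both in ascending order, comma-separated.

If 6 is removed the pieces have sizes 9, 6, 2, all ≤ ⌊18/2⌋ = 9.
Its neighbour 16 also leaves a largest component of size 9, so both are centroids.

6, 16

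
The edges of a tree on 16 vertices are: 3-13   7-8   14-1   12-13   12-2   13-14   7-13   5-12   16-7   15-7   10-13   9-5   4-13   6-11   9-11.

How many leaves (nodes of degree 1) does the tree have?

9

Degree-1 nodes: 1, 2, 3, 4, 6, 8, 10, 15, 16 — 9 of them.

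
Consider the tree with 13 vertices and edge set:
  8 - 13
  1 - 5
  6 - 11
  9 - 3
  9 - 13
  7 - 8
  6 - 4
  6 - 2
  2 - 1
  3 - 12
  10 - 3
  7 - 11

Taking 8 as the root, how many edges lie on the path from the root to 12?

Climbing from 12 to the root: 12–3–9–13–8. That's 4 steps.

4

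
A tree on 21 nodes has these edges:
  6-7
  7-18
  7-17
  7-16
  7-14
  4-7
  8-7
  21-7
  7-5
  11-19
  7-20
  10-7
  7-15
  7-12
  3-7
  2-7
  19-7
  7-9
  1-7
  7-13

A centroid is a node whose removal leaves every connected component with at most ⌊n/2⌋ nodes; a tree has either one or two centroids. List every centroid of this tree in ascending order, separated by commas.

7

Removing 7 splits the tree into components of sizes 2, 1, 1, 1, 1, 1, 1, 1, 1, 1, 1, 1, 1, 1, 1, 1, 1, 1, 1; the largest is 2 ≤ ⌊21/2⌋ = 10.
Every other node leaves some component of size > 10, so the centroid is unique.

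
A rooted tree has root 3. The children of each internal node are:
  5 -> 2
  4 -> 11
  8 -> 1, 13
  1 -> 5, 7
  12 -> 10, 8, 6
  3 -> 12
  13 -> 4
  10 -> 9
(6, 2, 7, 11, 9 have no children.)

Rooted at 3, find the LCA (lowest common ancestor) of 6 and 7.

12

6's ancestor chain is 6, 12, 3 and 7's is 7, 1, 8, 12, 3; they first meet at 12.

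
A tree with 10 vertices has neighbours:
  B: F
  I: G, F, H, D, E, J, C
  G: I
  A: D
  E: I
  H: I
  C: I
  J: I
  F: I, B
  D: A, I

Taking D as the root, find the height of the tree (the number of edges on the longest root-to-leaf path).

3

B sits deepest: D – I – F – B — 3 edges from the root.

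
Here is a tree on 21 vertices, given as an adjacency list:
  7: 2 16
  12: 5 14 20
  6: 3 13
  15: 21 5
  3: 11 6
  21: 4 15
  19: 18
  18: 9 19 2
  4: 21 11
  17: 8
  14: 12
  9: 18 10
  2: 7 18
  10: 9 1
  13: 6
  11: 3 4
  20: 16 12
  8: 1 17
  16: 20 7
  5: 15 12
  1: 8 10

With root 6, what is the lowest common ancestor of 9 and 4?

Path 9→root: 9 18 2 7 16 20 12 5 15 21 4 11 3 6; path 4→root: 4 11 3 6.
First common node: 4.

4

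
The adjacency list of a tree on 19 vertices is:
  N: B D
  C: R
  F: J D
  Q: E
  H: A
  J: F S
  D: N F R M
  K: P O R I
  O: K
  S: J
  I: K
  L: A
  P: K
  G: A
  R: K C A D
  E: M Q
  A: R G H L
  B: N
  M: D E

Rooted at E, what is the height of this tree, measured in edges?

5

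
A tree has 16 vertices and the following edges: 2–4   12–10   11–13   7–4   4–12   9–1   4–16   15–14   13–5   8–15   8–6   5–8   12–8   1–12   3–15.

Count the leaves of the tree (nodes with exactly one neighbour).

9

Exactly 9 nodes have a single neighbour: 2, 3, 6, 7, 9, 10, 11, 14, 16.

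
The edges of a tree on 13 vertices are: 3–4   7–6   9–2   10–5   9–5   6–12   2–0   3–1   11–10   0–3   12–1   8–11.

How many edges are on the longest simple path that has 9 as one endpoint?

7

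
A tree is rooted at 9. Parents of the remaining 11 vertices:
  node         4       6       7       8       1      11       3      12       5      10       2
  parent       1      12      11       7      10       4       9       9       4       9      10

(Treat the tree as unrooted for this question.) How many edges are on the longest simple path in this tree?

BFS from 6 reaches 8 last, at distance 8; BFS from 8 confirms no node is farther.
Path: 6-12-9-10-1-4-11-7-8.

8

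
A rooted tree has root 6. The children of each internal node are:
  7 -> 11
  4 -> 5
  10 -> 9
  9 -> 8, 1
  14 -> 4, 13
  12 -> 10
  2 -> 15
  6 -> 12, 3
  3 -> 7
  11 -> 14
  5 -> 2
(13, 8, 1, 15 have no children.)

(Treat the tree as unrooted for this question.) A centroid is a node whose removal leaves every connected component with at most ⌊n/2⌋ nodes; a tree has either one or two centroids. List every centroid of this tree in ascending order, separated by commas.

7

If 7 is removed the pieces have sizes 7, 7, all ≤ ⌊15/2⌋ = 7.
No neighbour of 7 does as well, so 7 is the unique centroid.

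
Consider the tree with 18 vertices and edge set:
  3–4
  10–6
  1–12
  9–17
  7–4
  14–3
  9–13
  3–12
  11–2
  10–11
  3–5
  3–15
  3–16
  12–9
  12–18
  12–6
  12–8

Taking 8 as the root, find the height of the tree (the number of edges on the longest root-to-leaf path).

A deepest node is 2, reached by 8–12–6–10–11–2.
That path has 5 edges, so the height is 5.

5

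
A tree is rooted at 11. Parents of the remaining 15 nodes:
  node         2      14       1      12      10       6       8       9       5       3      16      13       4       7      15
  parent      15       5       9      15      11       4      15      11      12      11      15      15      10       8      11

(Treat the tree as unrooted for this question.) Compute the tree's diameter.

A longest path is 6-4-10-11-15-12-5-14, with 7 edges.

7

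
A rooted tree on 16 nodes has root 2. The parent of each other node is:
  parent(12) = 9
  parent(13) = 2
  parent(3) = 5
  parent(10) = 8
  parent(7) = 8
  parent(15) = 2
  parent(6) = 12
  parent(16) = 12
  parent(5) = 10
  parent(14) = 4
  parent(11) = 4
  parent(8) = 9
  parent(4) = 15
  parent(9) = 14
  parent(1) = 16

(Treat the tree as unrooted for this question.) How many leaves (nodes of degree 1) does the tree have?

Exactly 6 nodes have a single neighbour: 1, 3, 6, 7, 11, 13.

6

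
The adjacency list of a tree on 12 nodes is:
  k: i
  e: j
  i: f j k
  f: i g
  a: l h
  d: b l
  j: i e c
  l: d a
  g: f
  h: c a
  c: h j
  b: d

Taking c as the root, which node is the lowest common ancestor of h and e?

Path h→root: h c; path e→root: e j c.
First common node: c.

c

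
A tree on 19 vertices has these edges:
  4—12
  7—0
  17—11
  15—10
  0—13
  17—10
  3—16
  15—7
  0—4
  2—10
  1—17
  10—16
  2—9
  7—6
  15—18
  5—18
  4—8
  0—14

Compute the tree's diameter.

Starting from 12, a farthest node is 1 at distance 7.
One longest path: 12 – 4 – 0 – 7 – 15 – 10 – 17 – 1.
So the diameter is 7.

7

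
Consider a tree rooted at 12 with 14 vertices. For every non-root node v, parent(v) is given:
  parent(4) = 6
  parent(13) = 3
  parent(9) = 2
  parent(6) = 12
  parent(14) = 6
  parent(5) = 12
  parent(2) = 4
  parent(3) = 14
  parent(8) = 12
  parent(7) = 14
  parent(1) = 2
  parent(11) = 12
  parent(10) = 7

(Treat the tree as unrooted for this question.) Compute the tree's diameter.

BFS from 13 reaches 9 last, at distance 6; BFS from 9 confirms no node is farther.
Path: 13 - 3 - 14 - 6 - 4 - 2 - 9.

6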